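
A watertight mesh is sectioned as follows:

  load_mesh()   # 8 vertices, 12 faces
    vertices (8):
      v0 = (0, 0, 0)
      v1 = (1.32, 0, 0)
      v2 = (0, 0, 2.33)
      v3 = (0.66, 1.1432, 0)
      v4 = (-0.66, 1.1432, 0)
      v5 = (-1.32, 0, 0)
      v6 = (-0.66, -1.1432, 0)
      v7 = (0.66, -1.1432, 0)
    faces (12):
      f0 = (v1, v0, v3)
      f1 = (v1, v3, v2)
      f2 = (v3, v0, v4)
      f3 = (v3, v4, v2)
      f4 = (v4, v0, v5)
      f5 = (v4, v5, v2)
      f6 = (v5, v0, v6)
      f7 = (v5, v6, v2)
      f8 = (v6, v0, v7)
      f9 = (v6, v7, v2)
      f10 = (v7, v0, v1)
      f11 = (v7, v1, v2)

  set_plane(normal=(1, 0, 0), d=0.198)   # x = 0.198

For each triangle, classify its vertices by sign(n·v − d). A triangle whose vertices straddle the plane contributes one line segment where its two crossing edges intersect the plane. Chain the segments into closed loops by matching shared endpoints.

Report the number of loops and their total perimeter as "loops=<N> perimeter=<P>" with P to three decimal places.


loops=1 perimeter=6.899

Straddling triangles (8 of 12):
  (v1,v0,v3) [+-+] → (0.198, 0, 0)–(0.198, 0.34296, 0)  len=0.3430
  (v1,v3,v2) [++-] → (0.198, 0.34296, 1.631)–(0.198, 0, 1.9805)  len=0.4897
  (v3,v0,v4) [+--] → (0.198, 0.34296, 0)–(0.198, 1.1432, 0)  len=0.8002
  (v3,v4,v2) [+--] → (0.198, 1.1432, 0)–(0.198, 0.34296, 1.631)  len=1.8167
  (v6,v0,v7) [--+] → (0.198, -0.34296, 0)–(0.198, -1.1432, 0)  len=0.8002
  (v6,v7,v2) [-+-] → (0.198, -1.1432, 0)–(0.198, -0.34296, 1.631)  len=1.8167
  (v7,v0,v1) [+-+] → (0.198, -0.34296, 0)–(0.198, 0, 0)  len=0.3430
  (v7,v1,v2) [++-] → (0.198, 0, 1.9805)–(0.198, -0.34296, 1.631)  len=0.4897

Chained into 1 loop(s):
  loop 1: 8 segments, perimeter = 6.8992
Total perimeter = 6.899


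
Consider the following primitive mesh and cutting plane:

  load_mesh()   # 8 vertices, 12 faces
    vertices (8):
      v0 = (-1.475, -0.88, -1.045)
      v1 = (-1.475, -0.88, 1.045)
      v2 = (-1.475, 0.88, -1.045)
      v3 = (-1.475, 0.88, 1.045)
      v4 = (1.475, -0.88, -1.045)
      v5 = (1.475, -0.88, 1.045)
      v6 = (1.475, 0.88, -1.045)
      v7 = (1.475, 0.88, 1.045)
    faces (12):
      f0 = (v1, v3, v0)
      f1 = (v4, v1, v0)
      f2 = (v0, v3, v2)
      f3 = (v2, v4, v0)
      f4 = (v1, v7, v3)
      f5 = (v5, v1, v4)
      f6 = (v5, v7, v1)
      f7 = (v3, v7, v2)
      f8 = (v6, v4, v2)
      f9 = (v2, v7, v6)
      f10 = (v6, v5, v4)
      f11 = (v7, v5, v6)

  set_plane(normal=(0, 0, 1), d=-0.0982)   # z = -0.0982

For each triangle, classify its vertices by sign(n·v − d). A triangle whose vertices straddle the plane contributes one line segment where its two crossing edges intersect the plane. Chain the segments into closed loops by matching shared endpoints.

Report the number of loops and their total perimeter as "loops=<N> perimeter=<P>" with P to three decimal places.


loops=1 perimeter=9.420

Straddling triangles (8 of 12):
  (v1,v3,v0) [++-] → (-1.475, -0.0826947, -0.0982)–(-1.475, -0.88, -0.0982)  len=0.7973
  (v4,v1,v0) [-+-] → (0.138608, -0.88, -0.0982)–(-1.475, -0.88, -0.0982)  len=1.6136
  (v0,v3,v2) [-+-] → (-1.475, -0.0826947, -0.0982)–(-1.475, 0.88, -0.0982)  len=0.9627
  (v5,v1,v4) [++-] → (0.138608, -0.88, -0.0982)–(1.475, -0.88, -0.0982)  len=1.3364
  (v3,v7,v2) [++-] → (-0.138608, 0.88, -0.0982)–(-1.475, 0.88, -0.0982)  len=1.3364
  (v2,v7,v6) [-+-] → (-0.138608, 0.88, -0.0982)–(1.475, 0.88, -0.0982)  len=1.6136
  (v6,v5,v4) [-+-] → (1.475, 0.0826947, -0.0982)–(1.475, -0.88, -0.0982)  len=0.9627
  (v7,v5,v6) [++-] → (1.475, 0.0826947, -0.0982)–(1.475, 0.88, -0.0982)  len=0.7973

Chained into 1 loop(s):
  loop 1: 8 segments, perimeter = 9.4200
Total perimeter = 9.420


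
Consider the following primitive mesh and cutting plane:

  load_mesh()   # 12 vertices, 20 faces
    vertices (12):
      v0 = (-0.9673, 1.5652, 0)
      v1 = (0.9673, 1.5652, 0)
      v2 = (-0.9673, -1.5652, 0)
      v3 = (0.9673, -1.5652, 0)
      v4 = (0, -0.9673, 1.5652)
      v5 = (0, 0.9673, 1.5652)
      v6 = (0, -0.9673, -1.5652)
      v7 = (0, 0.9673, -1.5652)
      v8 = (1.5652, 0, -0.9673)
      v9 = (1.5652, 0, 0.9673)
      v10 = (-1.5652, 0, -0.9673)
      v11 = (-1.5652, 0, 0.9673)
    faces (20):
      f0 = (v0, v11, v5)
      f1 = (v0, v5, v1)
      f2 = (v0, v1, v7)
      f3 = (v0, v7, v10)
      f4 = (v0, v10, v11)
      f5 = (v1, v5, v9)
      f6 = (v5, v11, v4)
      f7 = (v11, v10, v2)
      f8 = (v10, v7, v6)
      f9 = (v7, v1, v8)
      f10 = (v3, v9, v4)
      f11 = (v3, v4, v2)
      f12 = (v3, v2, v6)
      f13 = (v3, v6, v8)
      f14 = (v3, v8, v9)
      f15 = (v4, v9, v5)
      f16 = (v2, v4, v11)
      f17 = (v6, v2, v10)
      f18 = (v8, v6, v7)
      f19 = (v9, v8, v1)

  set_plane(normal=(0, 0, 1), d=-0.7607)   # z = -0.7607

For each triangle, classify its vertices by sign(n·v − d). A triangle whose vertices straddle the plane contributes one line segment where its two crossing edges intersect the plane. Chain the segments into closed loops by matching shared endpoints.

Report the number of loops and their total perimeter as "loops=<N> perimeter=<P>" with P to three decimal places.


Straddling triangles (10 of 20):
  (v0,v1,v7) [++-] → (0.497184, 1.27462, -0.7607)–(-0.497184, 1.27462, -0.7607)  len=0.9944
  (v0,v7,v10) [+--] → (-0.497184, 1.27462, -0.7607)–(-1.4375, 0.334302, -0.7607)  len=1.3298
  (v0,v10,v11) [+-+] → (-1.4375, 0.334302, -0.7607)–(-1.5652, 0, -0.7607)  len=0.3579
  (v11,v10,v2) [+-+] → (-1.5652, 0, -0.7607)–(-1.4375, -0.334302, -0.7607)  len=0.3579
  (v7,v1,v8) [-+-] → (0.497184, 1.27462, -0.7607)–(1.4375, 0.334302, -0.7607)  len=1.3298
  (v3,v2,v6) [++-] → (-0.497184, -1.27462, -0.7607)–(0.497184, -1.27462, -0.7607)  len=0.9944
  (v3,v6,v8) [+--] → (0.497184, -1.27462, -0.7607)–(1.4375, -0.334302, -0.7607)  len=1.3298
  (v3,v8,v9) [+-+] → (1.4375, -0.334302, -0.7607)–(1.5652, 0, -0.7607)  len=0.3579
  (v6,v2,v10) [-+-] → (-0.497184, -1.27462, -0.7607)–(-1.4375, -0.334302, -0.7607)  len=1.3298
  (v9,v8,v1) [+-+] → (1.5652, 0, -0.7607)–(1.4375, 0.334302, -0.7607)  len=0.3579

Chained into 1 loop(s):
  loop 1: 10 segments, perimeter = 8.7394
Total perimeter = 8.739

loops=1 perimeter=8.739


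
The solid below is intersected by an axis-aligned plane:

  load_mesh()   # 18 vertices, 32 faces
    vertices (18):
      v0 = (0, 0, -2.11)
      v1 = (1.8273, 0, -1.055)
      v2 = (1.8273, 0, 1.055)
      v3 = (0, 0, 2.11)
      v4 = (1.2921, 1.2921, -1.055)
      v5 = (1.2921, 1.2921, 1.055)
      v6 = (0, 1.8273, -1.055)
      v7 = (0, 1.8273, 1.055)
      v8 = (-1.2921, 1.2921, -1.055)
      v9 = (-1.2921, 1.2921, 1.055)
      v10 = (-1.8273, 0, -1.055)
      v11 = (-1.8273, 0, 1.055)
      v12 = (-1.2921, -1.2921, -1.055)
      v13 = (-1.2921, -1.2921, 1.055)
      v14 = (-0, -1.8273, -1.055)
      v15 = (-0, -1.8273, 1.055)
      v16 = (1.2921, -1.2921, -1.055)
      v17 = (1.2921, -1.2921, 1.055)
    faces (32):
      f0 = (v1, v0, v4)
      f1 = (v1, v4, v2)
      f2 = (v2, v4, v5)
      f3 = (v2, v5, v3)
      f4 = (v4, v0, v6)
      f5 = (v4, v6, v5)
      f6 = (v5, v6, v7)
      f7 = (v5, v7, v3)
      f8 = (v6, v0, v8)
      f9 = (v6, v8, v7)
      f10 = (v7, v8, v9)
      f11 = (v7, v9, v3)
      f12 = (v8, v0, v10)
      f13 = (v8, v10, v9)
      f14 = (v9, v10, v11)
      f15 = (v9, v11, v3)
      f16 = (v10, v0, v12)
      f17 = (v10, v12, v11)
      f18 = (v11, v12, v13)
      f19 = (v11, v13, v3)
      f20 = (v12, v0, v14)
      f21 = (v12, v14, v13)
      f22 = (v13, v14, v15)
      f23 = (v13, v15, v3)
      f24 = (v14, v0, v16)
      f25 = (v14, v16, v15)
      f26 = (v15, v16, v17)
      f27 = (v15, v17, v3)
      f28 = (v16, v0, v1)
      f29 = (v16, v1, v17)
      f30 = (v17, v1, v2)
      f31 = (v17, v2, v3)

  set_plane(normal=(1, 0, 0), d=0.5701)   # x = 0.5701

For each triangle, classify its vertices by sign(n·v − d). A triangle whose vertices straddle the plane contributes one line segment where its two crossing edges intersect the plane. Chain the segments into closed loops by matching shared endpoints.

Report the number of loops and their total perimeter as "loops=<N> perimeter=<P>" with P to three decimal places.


Straddling triangles (12 of 32):
  (v1,v0,v4) [+-+] → (0.5701, 0, -1.78085)–(0.5701, 0.5701, -1.64451)  len=0.5862
  (v2,v5,v3) [++-] → (0.5701, 0.5701, 1.64451)–(0.5701, 0, 1.78085)  len=0.5862
  (v4,v0,v6) [+--] → (0.5701, 0.5701, -1.64451)–(0.5701, 1.59116, -1.055)  len=1.1790
  (v4,v6,v5) [+-+] → (0.5701, 1.59116, -1.055)–(0.5701, 1.59116, -0.124026)  len=0.9310
  (v5,v6,v7) [+--] → (0.5701, 1.59116, -0.124026)–(0.5701, 1.59116, 1.055)  len=1.1790
  (v5,v7,v3) [+--] → (0.5701, 1.59116, 1.055)–(0.5701, 0.5701, 1.64451)  len=1.1790
  (v14,v0,v16) [--+] → (0.5701, -0.5701, -1.64451)–(0.5701, -1.59116, -1.055)  len=1.1790
  (v14,v16,v15) [-+-] → (0.5701, -1.59116, -1.055)–(0.5701, -1.59116, 0.124026)  len=1.1790
  (v15,v16,v17) [-++] → (0.5701, -1.59116, 0.124026)–(0.5701, -1.59116, 1.055)  len=0.9310
  (v15,v17,v3) [-+-] → (0.5701, -1.59116, 1.055)–(0.5701, -0.5701, 1.64451)  len=1.1790
  (v16,v0,v1) [+-+] → (0.5701, -0.5701, -1.64451)–(0.5701, 0, -1.78085)  len=0.5862
  (v17,v2,v3) [++-] → (0.5701, 0, 1.78085)–(0.5701, -0.5701, 1.64451)  len=0.5862

Chained into 1 loop(s):
  loop 1: 12 segments, perimeter = 11.2808
Total perimeter = 11.281

loops=1 perimeter=11.281


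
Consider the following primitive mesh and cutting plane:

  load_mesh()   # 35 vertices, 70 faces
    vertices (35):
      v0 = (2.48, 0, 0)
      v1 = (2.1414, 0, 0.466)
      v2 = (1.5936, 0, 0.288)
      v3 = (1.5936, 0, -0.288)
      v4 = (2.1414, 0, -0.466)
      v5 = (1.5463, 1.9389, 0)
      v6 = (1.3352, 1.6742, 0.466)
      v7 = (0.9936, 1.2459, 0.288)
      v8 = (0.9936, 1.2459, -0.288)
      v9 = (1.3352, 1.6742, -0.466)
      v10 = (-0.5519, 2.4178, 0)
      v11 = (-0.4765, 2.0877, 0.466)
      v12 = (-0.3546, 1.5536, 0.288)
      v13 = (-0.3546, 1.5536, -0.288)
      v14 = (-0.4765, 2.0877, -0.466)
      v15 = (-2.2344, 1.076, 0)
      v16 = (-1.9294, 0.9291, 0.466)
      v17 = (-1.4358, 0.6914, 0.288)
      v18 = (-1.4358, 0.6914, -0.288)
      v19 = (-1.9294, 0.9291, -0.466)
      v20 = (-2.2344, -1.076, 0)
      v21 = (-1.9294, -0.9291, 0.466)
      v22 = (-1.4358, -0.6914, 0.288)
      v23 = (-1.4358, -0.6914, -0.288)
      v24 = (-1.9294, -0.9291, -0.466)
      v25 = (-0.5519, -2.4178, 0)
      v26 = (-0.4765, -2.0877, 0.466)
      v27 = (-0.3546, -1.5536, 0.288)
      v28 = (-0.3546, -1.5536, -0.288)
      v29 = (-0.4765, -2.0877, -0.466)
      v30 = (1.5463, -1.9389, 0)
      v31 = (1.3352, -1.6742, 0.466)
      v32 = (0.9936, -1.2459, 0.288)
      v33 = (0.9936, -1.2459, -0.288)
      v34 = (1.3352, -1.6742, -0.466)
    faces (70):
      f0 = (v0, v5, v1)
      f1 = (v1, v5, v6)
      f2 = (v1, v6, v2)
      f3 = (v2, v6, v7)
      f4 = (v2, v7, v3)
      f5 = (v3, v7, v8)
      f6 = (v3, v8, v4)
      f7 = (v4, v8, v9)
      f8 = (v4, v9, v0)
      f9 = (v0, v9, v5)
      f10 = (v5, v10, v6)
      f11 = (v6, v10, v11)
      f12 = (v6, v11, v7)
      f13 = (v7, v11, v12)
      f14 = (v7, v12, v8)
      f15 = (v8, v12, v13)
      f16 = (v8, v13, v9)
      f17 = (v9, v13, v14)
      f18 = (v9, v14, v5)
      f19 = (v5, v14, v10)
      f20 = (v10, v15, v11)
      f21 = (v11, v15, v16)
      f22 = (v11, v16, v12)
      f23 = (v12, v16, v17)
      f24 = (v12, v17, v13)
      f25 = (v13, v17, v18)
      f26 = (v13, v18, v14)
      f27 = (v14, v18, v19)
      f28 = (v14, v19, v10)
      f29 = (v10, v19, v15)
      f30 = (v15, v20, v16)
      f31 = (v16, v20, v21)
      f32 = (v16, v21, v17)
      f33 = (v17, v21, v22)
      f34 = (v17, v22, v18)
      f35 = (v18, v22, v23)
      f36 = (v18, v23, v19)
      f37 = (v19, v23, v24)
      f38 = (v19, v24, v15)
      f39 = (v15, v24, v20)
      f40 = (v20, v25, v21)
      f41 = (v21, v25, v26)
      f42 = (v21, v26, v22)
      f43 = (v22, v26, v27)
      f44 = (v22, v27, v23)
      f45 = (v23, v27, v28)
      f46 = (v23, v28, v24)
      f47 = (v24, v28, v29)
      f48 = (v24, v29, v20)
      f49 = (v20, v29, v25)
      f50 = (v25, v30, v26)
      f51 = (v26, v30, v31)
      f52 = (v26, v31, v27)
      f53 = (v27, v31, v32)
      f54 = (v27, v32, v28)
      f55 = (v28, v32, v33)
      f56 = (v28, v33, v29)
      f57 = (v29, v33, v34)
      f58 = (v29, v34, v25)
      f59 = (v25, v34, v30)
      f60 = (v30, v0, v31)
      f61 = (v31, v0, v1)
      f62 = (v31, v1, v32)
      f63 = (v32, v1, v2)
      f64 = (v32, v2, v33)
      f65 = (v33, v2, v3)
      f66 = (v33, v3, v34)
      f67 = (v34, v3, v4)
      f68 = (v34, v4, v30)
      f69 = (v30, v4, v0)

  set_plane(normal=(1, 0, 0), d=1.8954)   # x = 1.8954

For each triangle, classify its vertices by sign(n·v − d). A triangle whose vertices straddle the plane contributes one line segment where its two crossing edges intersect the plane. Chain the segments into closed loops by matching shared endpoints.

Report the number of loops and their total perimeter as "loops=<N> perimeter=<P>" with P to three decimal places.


loops=1 perimeter=5.442

Straddling triangles (14 of 70):
  (v0,v5,v1) [+-+] → (1.8954, 1.21397, 0)–(1.8954, 0.801495, 0.273367)  len=0.4948
  (v1,v5,v6) [+--] → (1.8954, 0.801495, 0.273367)–(1.8954, 0.510857, 0.466)  len=0.3487
  (v1,v6,v2) [+--] → (1.8954, 0.510857, 0.466)–(1.8954, 0, 0.386066)  len=0.5171
  (v3,v8,v4) [--+] → (1.8954, 0.267025, -0.42785)–(1.8954, 0, -0.386066)  len=0.2703
  (v4,v8,v9) [+--] → (1.8954, 0.267025, -0.42785)–(1.8954, 0.510857, -0.466)  len=0.2468
  (v4,v9,v0) [+-+] → (1.8954, 0.510857, -0.466)–(1.8954, 0.854942, -0.237966)  len=0.4128
  (v0,v9,v5) [+--] → (1.8954, 0.854942, -0.237966)–(1.8954, 1.21397, 0)  len=0.4307
  (v30,v0,v31) [-+-] → (1.8954, -1.21397, 0)–(1.8954, -0.854942, 0.237966)  len=0.4307
  (v31,v0,v1) [-++] → (1.8954, -0.854942, 0.237966)–(1.8954, -0.510857, 0.466)  len=0.4128
  (v31,v1,v32) [-+-] → (1.8954, -0.510857, 0.466)–(1.8954, -0.267025, 0.42785)  len=0.2468
  (v32,v1,v2) [-+-] → (1.8954, -0.267025, 0.42785)–(1.8954, 0, 0.386066)  len=0.2703
  (v34,v3,v4) [--+] → (1.8954, 0, -0.386066)–(1.8954, -0.510857, -0.466)  len=0.5171
  (v34,v4,v30) [-+-] → (1.8954, -0.510857, -0.466)–(1.8954, -0.801495, -0.273367)  len=0.3487
  (v30,v4,v0) [-++] → (1.8954, -0.801495, -0.273367)–(1.8954, -1.21397, 0)  len=0.4948

Chained into 1 loop(s):
  loop 1: 14 segments, perimeter = 5.4424
Total perimeter = 5.442


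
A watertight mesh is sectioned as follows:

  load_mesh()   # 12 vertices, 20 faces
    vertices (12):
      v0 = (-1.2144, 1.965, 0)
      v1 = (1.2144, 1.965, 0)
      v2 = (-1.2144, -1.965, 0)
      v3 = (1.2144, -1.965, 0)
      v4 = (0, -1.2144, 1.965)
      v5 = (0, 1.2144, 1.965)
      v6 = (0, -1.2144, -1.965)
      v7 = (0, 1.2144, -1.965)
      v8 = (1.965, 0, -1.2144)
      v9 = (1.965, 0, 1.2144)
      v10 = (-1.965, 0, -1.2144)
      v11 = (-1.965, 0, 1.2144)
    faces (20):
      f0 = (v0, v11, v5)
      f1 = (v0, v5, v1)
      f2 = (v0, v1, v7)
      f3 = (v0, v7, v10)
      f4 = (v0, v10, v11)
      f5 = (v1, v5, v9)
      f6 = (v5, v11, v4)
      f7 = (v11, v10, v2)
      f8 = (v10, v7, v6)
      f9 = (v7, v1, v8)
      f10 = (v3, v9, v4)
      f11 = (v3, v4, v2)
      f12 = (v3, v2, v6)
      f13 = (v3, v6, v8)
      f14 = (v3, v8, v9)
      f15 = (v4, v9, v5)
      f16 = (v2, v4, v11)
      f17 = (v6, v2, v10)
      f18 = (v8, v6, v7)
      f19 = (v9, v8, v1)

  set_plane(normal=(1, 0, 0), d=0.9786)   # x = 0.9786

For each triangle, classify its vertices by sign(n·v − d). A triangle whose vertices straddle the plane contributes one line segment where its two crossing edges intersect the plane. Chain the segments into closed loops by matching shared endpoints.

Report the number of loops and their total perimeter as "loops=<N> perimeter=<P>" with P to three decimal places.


Straddling triangles (10 of 20):
  (v0,v5,v1) [--+] → (0.9786, 1.81926, 0.381544)–(0.9786, 1.965, 0)  len=0.4084
  (v0,v1,v7) [-+-] → (0.9786, 1.965, 0)–(0.9786, 1.81926, -0.381544)  len=0.4084
  (v1,v5,v9) [+-+] → (0.9786, 1.81926, 0.381544)–(0.9786, 0.60961, 1.59119)  len=1.7107
  (v7,v1,v8) [-++] → (0.9786, 1.81926, -0.381544)–(0.9786, 0.60961, -1.59119)  len=1.7107
  (v3,v9,v4) [++-] → (0.9786, -0.60961, 1.59119)–(0.9786, -1.81926, 0.381544)  len=1.7107
  (v3,v4,v2) [+--] → (0.9786, -1.81926, 0.381544)–(0.9786, -1.965, 0)  len=0.4084
  (v3,v2,v6) [+--] → (0.9786, -1.965, 0)–(0.9786, -1.81926, -0.381544)  len=0.4084
  (v3,v6,v8) [+-+] → (0.9786, -1.81926, -0.381544)–(0.9786, -0.60961, -1.59119)  len=1.7107
  (v4,v9,v5) [-+-] → (0.9786, -0.60961, 1.59119)–(0.9786, 0.60961, 1.59119)  len=1.2192
  (v8,v6,v7) [+--] → (0.9786, -0.60961, -1.59119)–(0.9786, 0.60961, -1.59119)  len=1.2192

Chained into 1 loop(s):
  loop 1: 10 segments, perimeter = 10.9150
Total perimeter = 10.915

loops=1 perimeter=10.915


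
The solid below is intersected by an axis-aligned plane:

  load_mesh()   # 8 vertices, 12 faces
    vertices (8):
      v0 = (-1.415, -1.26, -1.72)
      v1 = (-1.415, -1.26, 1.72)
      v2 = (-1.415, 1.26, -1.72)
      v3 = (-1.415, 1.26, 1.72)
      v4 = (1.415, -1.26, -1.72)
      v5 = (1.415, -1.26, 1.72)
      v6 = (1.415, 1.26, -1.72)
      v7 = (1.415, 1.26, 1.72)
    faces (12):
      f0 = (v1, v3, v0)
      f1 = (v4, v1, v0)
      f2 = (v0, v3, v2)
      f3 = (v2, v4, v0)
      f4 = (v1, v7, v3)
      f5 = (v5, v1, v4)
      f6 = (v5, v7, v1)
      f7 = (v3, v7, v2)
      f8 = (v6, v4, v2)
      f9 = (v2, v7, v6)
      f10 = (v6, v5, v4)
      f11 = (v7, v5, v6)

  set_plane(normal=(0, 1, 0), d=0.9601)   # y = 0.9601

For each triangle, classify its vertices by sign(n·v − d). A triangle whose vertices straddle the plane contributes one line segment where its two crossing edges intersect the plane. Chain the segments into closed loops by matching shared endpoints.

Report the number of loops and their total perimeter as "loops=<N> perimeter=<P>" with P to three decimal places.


Straddling triangles (8 of 12):
  (v1,v3,v0) [-+-] → (-1.415, 0.9601, 1.72)–(-1.415, 0.9601, 1.31061)  len=0.4094
  (v0,v3,v2) [-++] → (-1.415, 0.9601, 1.31061)–(-1.415, 0.9601, -1.72)  len=3.0306
  (v2,v4,v0) [+--] → (-1.07821, 0.9601, -1.72)–(-1.415, 0.9601, -1.72)  len=0.3368
  (v1,v7,v3) [-++] → (1.07821, 0.9601, 1.72)–(-1.415, 0.9601, 1.72)  len=2.4932
  (v5,v7,v1) [-+-] → (1.415, 0.9601, 1.72)–(1.07821, 0.9601, 1.72)  len=0.3368
  (v6,v4,v2) [+-+] → (1.415, 0.9601, -1.72)–(-1.07821, 0.9601, -1.72)  len=2.4932
  (v6,v5,v4) [+--] → (1.415, 0.9601, -1.31061)–(1.415, 0.9601, -1.72)  len=0.4094
  (v7,v5,v6) [+-+] → (1.415, 0.9601, 1.72)–(1.415, 0.9601, -1.31061)  len=3.0306

Chained into 1 loop(s):
  loop 1: 8 segments, perimeter = 12.5400
Total perimeter = 12.540

loops=1 perimeter=12.540


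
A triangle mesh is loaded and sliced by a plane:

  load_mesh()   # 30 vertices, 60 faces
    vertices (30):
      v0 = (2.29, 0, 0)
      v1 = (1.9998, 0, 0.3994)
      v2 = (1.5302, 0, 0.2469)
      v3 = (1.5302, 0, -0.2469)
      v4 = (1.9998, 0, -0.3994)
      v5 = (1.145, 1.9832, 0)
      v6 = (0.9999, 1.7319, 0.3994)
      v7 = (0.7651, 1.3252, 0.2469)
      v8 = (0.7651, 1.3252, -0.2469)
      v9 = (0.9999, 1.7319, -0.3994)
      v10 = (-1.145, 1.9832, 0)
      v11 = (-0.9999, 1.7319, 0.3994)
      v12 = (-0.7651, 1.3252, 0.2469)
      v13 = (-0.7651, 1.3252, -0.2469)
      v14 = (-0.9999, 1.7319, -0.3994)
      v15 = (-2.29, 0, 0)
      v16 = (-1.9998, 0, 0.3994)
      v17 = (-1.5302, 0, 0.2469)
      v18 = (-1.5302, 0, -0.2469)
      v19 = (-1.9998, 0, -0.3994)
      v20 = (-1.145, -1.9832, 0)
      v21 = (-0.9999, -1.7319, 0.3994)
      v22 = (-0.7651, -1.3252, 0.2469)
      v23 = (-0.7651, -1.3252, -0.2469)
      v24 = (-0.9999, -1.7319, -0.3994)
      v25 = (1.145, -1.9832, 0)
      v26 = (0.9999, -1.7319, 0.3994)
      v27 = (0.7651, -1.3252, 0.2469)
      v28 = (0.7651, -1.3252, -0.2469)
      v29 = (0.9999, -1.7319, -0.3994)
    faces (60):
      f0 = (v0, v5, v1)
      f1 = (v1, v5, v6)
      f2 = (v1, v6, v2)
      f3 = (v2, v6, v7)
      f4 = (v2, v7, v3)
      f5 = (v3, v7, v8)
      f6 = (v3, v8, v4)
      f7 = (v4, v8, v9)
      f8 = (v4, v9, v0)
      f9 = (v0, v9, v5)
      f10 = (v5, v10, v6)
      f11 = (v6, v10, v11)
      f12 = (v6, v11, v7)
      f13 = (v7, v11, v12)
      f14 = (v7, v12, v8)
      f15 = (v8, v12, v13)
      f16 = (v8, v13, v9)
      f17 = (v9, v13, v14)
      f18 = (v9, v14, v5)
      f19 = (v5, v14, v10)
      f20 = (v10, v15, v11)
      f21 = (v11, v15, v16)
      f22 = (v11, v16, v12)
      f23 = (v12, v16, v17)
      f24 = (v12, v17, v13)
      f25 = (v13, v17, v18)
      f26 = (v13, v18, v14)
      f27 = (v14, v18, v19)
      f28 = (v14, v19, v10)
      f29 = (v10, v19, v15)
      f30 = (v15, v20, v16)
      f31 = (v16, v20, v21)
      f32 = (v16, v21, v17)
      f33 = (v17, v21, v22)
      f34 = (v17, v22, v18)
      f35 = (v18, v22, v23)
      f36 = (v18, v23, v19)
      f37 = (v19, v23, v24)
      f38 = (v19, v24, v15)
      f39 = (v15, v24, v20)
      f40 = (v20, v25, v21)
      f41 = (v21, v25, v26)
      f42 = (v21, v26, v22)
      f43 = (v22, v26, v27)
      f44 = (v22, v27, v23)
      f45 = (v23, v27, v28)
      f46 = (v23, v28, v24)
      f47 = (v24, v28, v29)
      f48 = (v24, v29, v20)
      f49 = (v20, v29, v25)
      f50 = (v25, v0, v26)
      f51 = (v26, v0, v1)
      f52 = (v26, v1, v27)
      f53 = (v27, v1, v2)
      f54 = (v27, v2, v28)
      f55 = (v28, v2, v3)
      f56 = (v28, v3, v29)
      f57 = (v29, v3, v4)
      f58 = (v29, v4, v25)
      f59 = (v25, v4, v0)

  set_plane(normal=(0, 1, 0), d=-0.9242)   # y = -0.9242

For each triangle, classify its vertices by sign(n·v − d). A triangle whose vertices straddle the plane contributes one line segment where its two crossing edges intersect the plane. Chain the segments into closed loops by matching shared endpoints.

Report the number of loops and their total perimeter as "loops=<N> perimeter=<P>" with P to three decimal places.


loops=2 perimeter=4.937

Straddling triangles (20 of 60):
  (v15,v20,v16) [+-+] → (-1.75641, -0.9242, 0)–(-1.60145, -0.9242, 0.213274)  len=0.2636
  (v16,v20,v21) [+--] → (-1.60145, -0.9242, 0.213274)–(-1.46622, -0.9242, 0.3994)  len=0.2301
  (v16,v21,v17) [+-+] → (-1.46622, -0.9242, 0.3994)–(-1.24721, -0.9242, 0.328279)  len=0.2303
  (v17,v21,v22) [+--] → (-1.24721, -0.9242, 0.328279)–(-0.996616, -0.9242, 0.2469)  len=0.2635
  (v17,v22,v18) [+-+] → (-0.996616, -0.9242, 0.2469)–(-0.996616, -0.9242, 0.0974782)  len=0.1494
  (v18,v22,v23) [+--] → (-0.996616, -0.9242, 0.0974782)–(-0.996616, -0.9242, -0.2469)  len=0.3444
  (v18,v23,v19) [+-+] → (-0.996616, -0.9242, -0.2469)–(-1.13872, -0.9242, -0.293046)  len=0.1494
  (v19,v23,v24) [+--] → (-1.13872, -0.9242, -0.293046)–(-1.46622, -0.9242, -0.3994)  len=0.3443
  (v19,v24,v15) [+-+] → (-1.46622, -0.9242, -0.3994)–(-1.60156, -0.9242, -0.213133)  len=0.2302
  (v15,v24,v20) [+--] → (-1.60156, -0.9242, -0.213133)–(-1.75641, -0.9242, 0)  len=0.2634
  (v25,v0,v26) [-+-] → (1.75641, -0.9242, 0)–(1.60156, -0.9242, 0.213133)  len=0.2634
  (v26,v0,v1) [-++] → (1.60156, -0.9242, 0.213133)–(1.46622, -0.9242, 0.3994)  len=0.2302
  (v26,v1,v27) [-+-] → (1.46622, -0.9242, 0.3994)–(1.13872, -0.9242, 0.293046)  len=0.3443
  (v27,v1,v2) [-++] → (1.13872, -0.9242, 0.293046)–(0.996616, -0.9242, 0.2469)  len=0.1494
  (v27,v2,v28) [-+-] → (0.996616, -0.9242, 0.2469)–(0.996616, -0.9242, -0.0974782)  len=0.3444
  (v28,v2,v3) [-++] → (0.996616, -0.9242, -0.0974782)–(0.996616, -0.9242, -0.2469)  len=0.1494
  (v28,v3,v29) [-+-] → (0.996616, -0.9242, -0.2469)–(1.24721, -0.9242, -0.328279)  len=0.2635
  (v29,v3,v4) [-++] → (1.24721, -0.9242, -0.328279)–(1.46622, -0.9242, -0.3994)  len=0.2303
  (v29,v4,v25) [-+-] → (1.46622, -0.9242, -0.3994)–(1.60145, -0.9242, -0.213274)  len=0.2301
  (v25,v4,v0) [-++] → (1.60145, -0.9242, -0.213274)–(1.75641, -0.9242, 0)  len=0.2636

Chained into 2 loop(s):
  loop 1: 10 segments, perimeter = 2.4687
  loop 2: 10 segments, perimeter = 2.4687
Total perimeter = 4.937


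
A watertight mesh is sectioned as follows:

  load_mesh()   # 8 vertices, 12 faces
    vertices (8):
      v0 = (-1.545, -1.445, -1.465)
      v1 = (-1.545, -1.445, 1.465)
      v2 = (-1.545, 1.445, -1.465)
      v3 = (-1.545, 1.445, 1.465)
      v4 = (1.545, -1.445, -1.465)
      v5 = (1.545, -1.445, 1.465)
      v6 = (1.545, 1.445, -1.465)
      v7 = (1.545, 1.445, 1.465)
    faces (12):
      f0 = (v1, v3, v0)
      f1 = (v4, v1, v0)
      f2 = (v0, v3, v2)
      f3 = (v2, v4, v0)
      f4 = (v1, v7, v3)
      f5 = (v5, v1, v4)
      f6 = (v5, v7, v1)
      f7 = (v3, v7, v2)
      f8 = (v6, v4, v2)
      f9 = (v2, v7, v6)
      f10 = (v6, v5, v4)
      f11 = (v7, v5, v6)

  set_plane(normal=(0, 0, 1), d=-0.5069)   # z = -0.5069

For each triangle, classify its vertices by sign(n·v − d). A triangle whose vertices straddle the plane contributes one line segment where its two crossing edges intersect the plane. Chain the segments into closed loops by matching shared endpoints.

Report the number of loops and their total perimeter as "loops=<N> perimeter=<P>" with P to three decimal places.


Straddling triangles (8 of 12):
  (v1,v3,v0) [++-] → (-1.545, -0.49998, -0.5069)–(-1.545, -1.445, -0.5069)  len=0.9450
  (v4,v1,v0) [-+-] → (0.534581, -1.445, -0.5069)–(-1.545, -1.445, -0.5069)  len=2.0796
  (v0,v3,v2) [-+-] → (-1.545, -0.49998, -0.5069)–(-1.545, 1.445, -0.5069)  len=1.9450
  (v5,v1,v4) [++-] → (0.534581, -1.445, -0.5069)–(1.545, -1.445, -0.5069)  len=1.0104
  (v3,v7,v2) [++-] → (-0.534581, 1.445, -0.5069)–(-1.545, 1.445, -0.5069)  len=1.0104
  (v2,v7,v6) [-+-] → (-0.534581, 1.445, -0.5069)–(1.545, 1.445, -0.5069)  len=2.0796
  (v6,v5,v4) [-+-] → (1.545, 0.49998, -0.5069)–(1.545, -1.445, -0.5069)  len=1.9450
  (v7,v5,v6) [++-] → (1.545, 0.49998, -0.5069)–(1.545, 1.445, -0.5069)  len=0.9450

Chained into 1 loop(s):
  loop 1: 8 segments, perimeter = 11.9600
Total perimeter = 11.960

loops=1 perimeter=11.960


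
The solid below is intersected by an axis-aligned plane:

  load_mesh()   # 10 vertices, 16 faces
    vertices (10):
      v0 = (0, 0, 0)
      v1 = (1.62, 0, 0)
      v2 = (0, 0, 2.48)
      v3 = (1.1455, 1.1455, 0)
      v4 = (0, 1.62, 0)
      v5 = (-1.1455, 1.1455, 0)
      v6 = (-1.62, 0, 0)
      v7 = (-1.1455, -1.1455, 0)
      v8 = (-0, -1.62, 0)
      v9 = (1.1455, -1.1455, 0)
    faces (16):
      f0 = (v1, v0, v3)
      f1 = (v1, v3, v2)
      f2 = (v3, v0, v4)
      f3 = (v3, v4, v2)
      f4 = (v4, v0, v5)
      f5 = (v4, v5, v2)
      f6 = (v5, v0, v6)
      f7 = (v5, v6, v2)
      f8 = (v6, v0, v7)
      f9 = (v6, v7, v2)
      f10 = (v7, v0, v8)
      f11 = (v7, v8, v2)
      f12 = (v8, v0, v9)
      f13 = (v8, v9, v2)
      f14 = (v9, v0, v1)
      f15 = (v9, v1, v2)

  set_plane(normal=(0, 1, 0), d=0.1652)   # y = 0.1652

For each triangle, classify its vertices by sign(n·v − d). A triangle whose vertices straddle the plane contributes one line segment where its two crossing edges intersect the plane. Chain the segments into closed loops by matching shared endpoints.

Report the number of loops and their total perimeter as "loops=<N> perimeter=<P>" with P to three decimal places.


loops=1 perimeter=8.564

Straddling triangles (8 of 16):
  (v1,v0,v3) [--+] → (0.1652, 0.1652, 0)–(1.55157, 0.1652, 0)  len=1.3864
  (v1,v3,v2) [-+-] → (1.55157, 0.1652, 0)–(0.1652, 0.1652, 2.12234)  len=2.5350
  (v3,v0,v4) [+-+] → (0.1652, 0.1652, 0)–(0, 0.1652, 0)  len=0.1652
  (v3,v4,v2) [++-] → (0, 0.1652, 2.2271)–(0.1652, 0.1652, 2.12234)  len=0.1956
  (v4,v0,v5) [+-+] → (0, 0.1652, 0)–(-0.1652, 0.1652, 0)  len=0.1652
  (v4,v5,v2) [++-] → (-0.1652, 0.1652, 2.12234)–(0, 0.1652, 2.2271)  len=0.1956
  (v5,v0,v6) [+--] → (-0.1652, 0.1652, 0)–(-1.55157, 0.1652, 0)  len=1.3864
  (v5,v6,v2) [+--] → (-1.55157, 0.1652, 0)–(-0.1652, 0.1652, 2.12234)  len=2.5350

Chained into 1 loop(s):
  loop 1: 8 segments, perimeter = 8.5644
Total perimeter = 8.564


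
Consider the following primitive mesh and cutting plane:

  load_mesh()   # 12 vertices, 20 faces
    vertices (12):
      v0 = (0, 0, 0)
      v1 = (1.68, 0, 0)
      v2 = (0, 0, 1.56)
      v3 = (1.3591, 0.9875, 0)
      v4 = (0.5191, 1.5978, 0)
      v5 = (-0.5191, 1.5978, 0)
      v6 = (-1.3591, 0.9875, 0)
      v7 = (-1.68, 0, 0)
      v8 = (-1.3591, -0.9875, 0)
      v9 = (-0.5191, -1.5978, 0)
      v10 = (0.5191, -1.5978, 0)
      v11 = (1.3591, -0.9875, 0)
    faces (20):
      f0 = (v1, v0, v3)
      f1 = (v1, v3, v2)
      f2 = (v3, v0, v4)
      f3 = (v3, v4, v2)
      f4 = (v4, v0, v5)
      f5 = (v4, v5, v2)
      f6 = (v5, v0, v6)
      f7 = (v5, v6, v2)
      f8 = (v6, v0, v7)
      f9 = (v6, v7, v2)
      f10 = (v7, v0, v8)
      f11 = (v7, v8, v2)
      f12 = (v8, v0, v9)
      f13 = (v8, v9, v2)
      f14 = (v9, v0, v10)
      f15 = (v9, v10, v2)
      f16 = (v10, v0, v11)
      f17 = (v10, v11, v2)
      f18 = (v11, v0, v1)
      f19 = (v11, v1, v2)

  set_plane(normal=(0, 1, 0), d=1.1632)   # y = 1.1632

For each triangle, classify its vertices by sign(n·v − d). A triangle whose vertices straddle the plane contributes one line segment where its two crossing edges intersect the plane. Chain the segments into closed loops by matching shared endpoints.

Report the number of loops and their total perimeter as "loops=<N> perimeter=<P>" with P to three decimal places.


Straddling triangles (6 of 20):
  (v3,v0,v4) [--+] → (0.377905, 1.1632, 0)–(1.11727, 1.1632, 0)  len=0.7394
  (v3,v4,v2) [-+-] → (1.11727, 1.1632, 0)–(0.377905, 1.1632, 0.424318)  len=0.8525
  (v4,v0,v5) [+-+] → (0.377905, 1.1632, 0)–(-0.377905, 1.1632, 0)  len=0.7558
  (v4,v5,v2) [++-] → (-0.377905, 1.1632, 0.424318)–(0.377905, 1.1632, 0.424318)  len=0.7558
  (v5,v0,v6) [+--] → (-0.377905, 1.1632, 0)–(-1.11727, 1.1632, 0)  len=0.7394
  (v5,v6,v2) [+--] → (-1.11727, 1.1632, 0)–(-0.377905, 1.1632, 0.424318)  len=0.8525

Chained into 1 loop(s):
  loop 1: 6 segments, perimeter = 4.6953
Total perimeter = 4.695

loops=1 perimeter=4.695


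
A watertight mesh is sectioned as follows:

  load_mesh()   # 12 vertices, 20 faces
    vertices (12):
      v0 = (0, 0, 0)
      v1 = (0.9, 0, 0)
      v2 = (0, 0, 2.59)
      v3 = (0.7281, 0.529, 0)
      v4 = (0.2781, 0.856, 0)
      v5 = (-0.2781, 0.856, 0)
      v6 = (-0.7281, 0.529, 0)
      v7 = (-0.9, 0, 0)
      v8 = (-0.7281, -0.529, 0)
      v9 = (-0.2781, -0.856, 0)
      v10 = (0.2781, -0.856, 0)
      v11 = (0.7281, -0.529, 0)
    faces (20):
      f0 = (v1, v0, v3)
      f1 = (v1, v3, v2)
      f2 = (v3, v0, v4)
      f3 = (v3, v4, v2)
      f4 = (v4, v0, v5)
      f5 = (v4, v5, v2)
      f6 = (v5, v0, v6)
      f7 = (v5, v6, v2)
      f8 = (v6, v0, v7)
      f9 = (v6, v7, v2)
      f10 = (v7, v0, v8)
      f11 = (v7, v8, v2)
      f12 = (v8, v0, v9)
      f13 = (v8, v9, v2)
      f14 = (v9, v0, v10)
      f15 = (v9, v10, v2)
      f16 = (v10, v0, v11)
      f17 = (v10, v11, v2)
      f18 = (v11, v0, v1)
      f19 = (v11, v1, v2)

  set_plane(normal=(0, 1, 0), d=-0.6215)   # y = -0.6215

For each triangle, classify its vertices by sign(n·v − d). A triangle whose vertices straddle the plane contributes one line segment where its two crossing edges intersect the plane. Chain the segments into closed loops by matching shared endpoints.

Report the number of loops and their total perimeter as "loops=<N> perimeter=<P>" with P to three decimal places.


Straddling triangles (6 of 20):
  (v8,v0,v9) [++-] → (-0.201915, -0.6215, 0)–(-0.600806, -0.6215, 0)  len=0.3989
  (v8,v9,v2) [+-+] → (-0.600806, -0.6215, 0)–(-0.201915, -0.6215, 0.709527)  len=0.8140
  (v9,v0,v10) [-+-] → (-0.201915, -0.6215, 0)–(0.201915, -0.6215, 0)  len=0.4038
  (v9,v10,v2) [--+] → (0.201915, -0.6215, 0.709527)–(-0.201915, -0.6215, 0.709527)  len=0.4038
  (v10,v0,v11) [-++] → (0.201915, -0.6215, 0)–(0.600806, -0.6215, 0)  len=0.3989
  (v10,v11,v2) [-++] → (0.600806, -0.6215, 0)–(0.201915, -0.6215, 0.709527)  len=0.8140

Chained into 1 loop(s):
  loop 1: 6 segments, perimeter = 3.2334
Total perimeter = 3.233

loops=1 perimeter=3.233


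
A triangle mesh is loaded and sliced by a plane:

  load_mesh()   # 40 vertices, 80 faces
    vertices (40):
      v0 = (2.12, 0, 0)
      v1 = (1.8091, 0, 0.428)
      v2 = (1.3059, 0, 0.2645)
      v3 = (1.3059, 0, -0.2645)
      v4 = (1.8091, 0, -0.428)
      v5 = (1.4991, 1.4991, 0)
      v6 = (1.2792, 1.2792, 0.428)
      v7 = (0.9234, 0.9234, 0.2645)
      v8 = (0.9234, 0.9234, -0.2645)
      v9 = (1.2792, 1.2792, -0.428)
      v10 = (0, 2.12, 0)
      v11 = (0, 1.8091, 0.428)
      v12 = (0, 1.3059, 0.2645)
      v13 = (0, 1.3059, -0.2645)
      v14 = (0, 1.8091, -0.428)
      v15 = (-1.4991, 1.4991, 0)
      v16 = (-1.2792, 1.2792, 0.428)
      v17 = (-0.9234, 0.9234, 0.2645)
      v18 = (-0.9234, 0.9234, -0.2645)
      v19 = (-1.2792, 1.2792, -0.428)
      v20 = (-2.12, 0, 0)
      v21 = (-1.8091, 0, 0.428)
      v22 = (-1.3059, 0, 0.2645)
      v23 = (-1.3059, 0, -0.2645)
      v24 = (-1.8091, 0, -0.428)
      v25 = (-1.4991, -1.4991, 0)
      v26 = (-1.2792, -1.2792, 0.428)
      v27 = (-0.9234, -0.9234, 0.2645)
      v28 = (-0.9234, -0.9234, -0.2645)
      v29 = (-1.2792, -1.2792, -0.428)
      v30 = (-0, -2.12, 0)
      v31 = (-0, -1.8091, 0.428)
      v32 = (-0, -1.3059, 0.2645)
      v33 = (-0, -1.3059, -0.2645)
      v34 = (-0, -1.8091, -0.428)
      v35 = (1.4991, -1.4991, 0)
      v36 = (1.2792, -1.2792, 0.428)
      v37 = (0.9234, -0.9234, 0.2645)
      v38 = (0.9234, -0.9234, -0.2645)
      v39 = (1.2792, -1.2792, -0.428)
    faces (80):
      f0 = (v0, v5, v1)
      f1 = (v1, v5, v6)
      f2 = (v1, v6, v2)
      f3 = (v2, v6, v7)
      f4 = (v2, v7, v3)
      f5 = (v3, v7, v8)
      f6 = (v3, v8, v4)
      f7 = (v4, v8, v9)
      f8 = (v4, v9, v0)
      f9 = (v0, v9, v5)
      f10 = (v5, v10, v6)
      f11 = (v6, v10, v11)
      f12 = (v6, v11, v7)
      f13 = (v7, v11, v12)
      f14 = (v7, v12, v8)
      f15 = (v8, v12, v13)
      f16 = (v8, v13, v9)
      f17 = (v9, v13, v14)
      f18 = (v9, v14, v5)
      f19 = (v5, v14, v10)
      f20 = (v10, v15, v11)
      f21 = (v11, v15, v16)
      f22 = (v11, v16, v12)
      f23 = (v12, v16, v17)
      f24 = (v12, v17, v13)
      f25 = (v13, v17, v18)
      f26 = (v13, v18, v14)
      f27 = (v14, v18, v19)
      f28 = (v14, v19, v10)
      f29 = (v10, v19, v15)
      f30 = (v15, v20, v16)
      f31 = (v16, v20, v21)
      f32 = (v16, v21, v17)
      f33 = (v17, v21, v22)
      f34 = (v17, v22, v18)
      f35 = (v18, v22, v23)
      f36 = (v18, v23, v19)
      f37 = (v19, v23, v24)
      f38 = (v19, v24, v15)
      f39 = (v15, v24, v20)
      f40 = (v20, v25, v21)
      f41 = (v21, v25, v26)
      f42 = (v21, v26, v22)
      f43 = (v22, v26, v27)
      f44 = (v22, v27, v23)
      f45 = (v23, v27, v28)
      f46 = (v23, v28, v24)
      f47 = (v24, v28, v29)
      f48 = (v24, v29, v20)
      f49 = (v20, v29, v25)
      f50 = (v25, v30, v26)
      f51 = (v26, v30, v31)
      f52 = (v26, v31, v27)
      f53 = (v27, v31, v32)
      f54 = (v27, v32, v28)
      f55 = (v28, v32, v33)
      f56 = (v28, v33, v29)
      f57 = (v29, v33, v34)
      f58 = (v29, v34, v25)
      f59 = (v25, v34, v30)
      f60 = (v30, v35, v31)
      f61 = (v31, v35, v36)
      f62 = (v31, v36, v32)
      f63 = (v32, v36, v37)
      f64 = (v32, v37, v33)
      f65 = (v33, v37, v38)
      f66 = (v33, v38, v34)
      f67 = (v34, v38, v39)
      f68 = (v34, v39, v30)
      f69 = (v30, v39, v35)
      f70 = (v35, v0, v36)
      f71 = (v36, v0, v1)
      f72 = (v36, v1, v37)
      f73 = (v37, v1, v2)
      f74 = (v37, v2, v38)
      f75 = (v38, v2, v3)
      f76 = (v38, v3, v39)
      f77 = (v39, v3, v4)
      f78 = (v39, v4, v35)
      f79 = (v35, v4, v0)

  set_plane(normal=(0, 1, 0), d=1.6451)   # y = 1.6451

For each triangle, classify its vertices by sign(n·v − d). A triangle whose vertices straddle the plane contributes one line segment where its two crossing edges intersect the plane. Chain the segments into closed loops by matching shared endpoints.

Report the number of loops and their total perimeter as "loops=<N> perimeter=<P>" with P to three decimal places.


Straddling triangles (14 of 80):
  (v5,v10,v6) [-+-] → (1.1466, 1.6451, 0)–(0.722517, 1.6451, 0.241743)  len=0.4881
  (v6,v10,v11) [-++] → (0.722517, 1.6451, 0.241743)–(0.395903, 1.6451, 0.428)  len=0.3760
  (v6,v11,v7) [-+-] → (0.395903, 1.6451, 0.428)–(0.170981, 1.6451, 0.397726)  len=0.2270
  (v7,v11,v12) [-+-] → (0.170981, 1.6451, 0.397726)–(0, 1.6451, 0.374713)  len=0.1725
  (v9,v13,v14) [--+] → (0, 1.6451, -0.374713)–(0.395903, 1.6451, -0.428)  len=0.3995
  (v9,v14,v5) [-+-] → (0.395903, 1.6451, -0.428)–(0.793072, 1.6451, -0.201574)  len=0.4572
  (v5,v14,v10) [-++] → (0.793072, 1.6451, -0.201574)–(1.1466, 1.6451, 0)  len=0.4070
  (v10,v15,v11) [+-+] → (-1.1466, 1.6451, 0)–(-0.793072, 1.6451, 0.201574)  len=0.4070
  (v11,v15,v16) [+--] → (-0.793072, 1.6451, 0.201574)–(-0.395903, 1.6451, 0.428)  len=0.4572
  (v11,v16,v12) [+--] → (-0.395903, 1.6451, 0.428)–(0, 1.6451, 0.374713)  len=0.3995
  (v13,v18,v14) [--+] → (-0.170981, 1.6451, -0.397726)–(0, 1.6451, -0.374713)  len=0.1725
  (v14,v18,v19) [+--] → (-0.170981, 1.6451, -0.397726)–(-0.395903, 1.6451, -0.428)  len=0.2270
  (v14,v19,v10) [+-+] → (-0.395903, 1.6451, -0.428)–(-0.722517, 1.6451, -0.241743)  len=0.3760
  (v10,v19,v15) [+--] → (-0.722517, 1.6451, -0.241743)–(-1.1466, 1.6451, 0)  len=0.4881

Chained into 1 loop(s):
  loop 1: 14 segments, perimeter = 5.0544
Total perimeter = 5.054

loops=1 perimeter=5.054


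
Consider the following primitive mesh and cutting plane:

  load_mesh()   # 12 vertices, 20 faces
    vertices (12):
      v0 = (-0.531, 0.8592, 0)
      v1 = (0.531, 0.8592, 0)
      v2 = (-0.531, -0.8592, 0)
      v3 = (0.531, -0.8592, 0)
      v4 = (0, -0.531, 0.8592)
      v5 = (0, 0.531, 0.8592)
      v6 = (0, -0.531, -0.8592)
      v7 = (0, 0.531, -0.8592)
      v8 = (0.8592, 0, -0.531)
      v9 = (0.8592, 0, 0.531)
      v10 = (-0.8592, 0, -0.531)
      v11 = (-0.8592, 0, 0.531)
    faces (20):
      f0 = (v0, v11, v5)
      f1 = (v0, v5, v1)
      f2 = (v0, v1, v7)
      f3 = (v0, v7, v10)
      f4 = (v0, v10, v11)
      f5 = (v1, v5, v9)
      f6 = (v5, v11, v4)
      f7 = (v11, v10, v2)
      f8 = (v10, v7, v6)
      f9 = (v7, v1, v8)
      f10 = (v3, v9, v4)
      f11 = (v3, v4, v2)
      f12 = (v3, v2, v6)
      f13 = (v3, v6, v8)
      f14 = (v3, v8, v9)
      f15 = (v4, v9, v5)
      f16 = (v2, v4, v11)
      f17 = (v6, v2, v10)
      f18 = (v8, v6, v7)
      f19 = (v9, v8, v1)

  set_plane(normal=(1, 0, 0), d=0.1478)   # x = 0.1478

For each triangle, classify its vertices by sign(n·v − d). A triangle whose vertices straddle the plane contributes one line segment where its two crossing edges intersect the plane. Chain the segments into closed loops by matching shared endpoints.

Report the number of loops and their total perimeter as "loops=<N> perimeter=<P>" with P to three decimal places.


Straddling triangles (10 of 20):
  (v0,v5,v1) [--+] → (0.1478, 0.622352, 0.620048)–(0.1478, 0.8592, 0)  len=0.6637
  (v0,v1,v7) [-+-] → (0.1478, 0.8592, 0)–(0.1478, 0.622352, -0.620048)  len=0.6637
  (v1,v5,v9) [+-+] → (0.1478, 0.622352, 0.620048)–(0.1478, 0.439657, 0.802743)  len=0.2584
  (v7,v1,v8) [-++] → (0.1478, 0.622352, -0.620048)–(0.1478, 0.439657, -0.802743)  len=0.2584
  (v3,v9,v4) [++-] → (0.1478, -0.439657, 0.802743)–(0.1478, -0.622352, 0.620048)  len=0.2584
  (v3,v4,v2) [+--] → (0.1478, -0.622352, 0.620048)–(0.1478, -0.8592, 0)  len=0.6637
  (v3,v2,v6) [+--] → (0.1478, -0.8592, 0)–(0.1478, -0.622352, -0.620048)  len=0.6637
  (v3,v6,v8) [+-+] → (0.1478, -0.622352, -0.620048)–(0.1478, -0.439657, -0.802743)  len=0.2584
  (v4,v9,v5) [-+-] → (0.1478, -0.439657, 0.802743)–(0.1478, 0.439657, 0.802743)  len=0.8793
  (v8,v6,v7) [+--] → (0.1478, -0.439657, -0.802743)–(0.1478, 0.439657, -0.802743)  len=0.8793

Chained into 1 loop(s):
  loop 1: 10 segments, perimeter = 5.4471
Total perimeter = 5.447

loops=1 perimeter=5.447


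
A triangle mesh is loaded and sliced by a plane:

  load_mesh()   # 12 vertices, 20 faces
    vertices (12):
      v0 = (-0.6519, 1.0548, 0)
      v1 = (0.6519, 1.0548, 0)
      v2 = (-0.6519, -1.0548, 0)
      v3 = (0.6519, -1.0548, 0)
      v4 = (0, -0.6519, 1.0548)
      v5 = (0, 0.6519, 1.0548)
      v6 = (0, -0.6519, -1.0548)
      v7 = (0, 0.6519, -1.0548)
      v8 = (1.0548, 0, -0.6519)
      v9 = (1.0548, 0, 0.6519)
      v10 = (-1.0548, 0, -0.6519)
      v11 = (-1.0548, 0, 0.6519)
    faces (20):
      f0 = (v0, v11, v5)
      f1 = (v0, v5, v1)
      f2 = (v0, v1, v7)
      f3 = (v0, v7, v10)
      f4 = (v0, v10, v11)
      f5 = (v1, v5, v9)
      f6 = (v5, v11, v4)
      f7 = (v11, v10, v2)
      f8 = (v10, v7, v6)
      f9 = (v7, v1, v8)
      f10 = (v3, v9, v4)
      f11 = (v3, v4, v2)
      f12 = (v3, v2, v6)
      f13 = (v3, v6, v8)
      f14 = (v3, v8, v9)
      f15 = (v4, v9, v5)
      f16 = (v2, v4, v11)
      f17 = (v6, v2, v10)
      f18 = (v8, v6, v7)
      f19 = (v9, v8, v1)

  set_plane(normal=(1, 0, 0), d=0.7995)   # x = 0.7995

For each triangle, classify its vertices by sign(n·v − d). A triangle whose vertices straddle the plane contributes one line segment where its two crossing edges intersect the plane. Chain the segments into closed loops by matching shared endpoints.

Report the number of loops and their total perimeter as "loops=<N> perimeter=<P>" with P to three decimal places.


loops=1 perimeter=4.475

Straddling triangles (8 of 20):
  (v1,v5,v9) [--+] → (0.7995, 0.157784, 0.749416)–(0.7995, 0.66838, 0.23882)  len=0.7221
  (v7,v1,v8) [--+] → (0.7995, 0.66838, -0.23882)–(0.7995, 0.157784, -0.749416)  len=0.7221
  (v3,v9,v4) [-+-] → (0.7995, -0.66838, 0.23882)–(0.7995, -0.157784, 0.749416)  len=0.7221
  (v3,v6,v8) [--+] → (0.7995, -0.157784, -0.749416)–(0.7995, -0.66838, -0.23882)  len=0.7221
  (v3,v8,v9) [-++] → (0.7995, -0.66838, -0.23882)–(0.7995, -0.66838, 0.23882)  len=0.4776
  (v4,v9,v5) [-+-] → (0.7995, -0.157784, 0.749416)–(0.7995, 0.157784, 0.749416)  len=0.3156
  (v8,v6,v7) [+--] → (0.7995, -0.157784, -0.749416)–(0.7995, 0.157784, -0.749416)  len=0.3156
  (v9,v8,v1) [++-] → (0.7995, 0.66838, -0.23882)–(0.7995, 0.66838, 0.23882)  len=0.4776

Chained into 1 loop(s):
  loop 1: 8 segments, perimeter = 4.4748
Total perimeter = 4.475
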